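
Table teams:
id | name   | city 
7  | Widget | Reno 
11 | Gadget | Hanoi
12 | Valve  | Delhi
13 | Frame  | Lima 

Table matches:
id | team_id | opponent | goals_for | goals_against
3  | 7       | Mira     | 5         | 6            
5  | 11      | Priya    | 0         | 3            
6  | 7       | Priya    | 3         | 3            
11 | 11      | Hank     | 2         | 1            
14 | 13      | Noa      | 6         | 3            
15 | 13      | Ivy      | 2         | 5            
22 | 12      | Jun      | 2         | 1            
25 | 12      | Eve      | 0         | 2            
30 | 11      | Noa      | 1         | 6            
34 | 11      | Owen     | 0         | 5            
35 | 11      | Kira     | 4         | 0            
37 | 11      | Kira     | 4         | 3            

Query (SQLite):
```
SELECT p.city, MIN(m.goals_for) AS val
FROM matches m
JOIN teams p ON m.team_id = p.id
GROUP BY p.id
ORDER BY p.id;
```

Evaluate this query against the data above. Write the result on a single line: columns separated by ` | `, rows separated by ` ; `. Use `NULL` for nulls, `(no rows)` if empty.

Reno | 3 ; Hanoi | 0 ; Delhi | 0 ; Lima | 2

Join each matches row to its teams via team_id.
Group joined rows by teams.id; compute MIN(m.goals_for) per group.
  7: ids {3, 6} → MIN(m.goals_for)=3
  11: ids {5, 11, 30, 34, 35, 37} → MIN(m.goals_for)=0
  12: ids {22, 25} → MIN(m.goals_for)=0
  13: ids {14, 15} → MIN(m.goals_for)=2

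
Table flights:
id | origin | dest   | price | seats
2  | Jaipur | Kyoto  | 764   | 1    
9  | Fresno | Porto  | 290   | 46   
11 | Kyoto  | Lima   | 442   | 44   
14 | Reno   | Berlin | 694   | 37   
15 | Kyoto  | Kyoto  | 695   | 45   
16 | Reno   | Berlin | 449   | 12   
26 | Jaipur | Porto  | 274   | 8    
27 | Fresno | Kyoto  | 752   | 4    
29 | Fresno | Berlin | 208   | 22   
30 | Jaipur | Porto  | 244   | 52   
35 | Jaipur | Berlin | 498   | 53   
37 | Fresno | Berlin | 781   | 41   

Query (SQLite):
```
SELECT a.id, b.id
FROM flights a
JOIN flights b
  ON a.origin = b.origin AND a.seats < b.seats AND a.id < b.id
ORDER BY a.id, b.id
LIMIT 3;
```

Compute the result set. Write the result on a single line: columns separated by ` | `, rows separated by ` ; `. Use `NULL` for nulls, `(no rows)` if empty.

Pairs (a,b) with same origin, a.seats < b.seats, a.id < b.id.
origin groups: Fresno:{9,27,29,37} Jaipur:{2,26,30,35} Kyoto:{11,15} Reno:{14,16}
Ordered by (a.id, b.id); first 3.

2 | 26 ; 2 | 30 ; 2 | 35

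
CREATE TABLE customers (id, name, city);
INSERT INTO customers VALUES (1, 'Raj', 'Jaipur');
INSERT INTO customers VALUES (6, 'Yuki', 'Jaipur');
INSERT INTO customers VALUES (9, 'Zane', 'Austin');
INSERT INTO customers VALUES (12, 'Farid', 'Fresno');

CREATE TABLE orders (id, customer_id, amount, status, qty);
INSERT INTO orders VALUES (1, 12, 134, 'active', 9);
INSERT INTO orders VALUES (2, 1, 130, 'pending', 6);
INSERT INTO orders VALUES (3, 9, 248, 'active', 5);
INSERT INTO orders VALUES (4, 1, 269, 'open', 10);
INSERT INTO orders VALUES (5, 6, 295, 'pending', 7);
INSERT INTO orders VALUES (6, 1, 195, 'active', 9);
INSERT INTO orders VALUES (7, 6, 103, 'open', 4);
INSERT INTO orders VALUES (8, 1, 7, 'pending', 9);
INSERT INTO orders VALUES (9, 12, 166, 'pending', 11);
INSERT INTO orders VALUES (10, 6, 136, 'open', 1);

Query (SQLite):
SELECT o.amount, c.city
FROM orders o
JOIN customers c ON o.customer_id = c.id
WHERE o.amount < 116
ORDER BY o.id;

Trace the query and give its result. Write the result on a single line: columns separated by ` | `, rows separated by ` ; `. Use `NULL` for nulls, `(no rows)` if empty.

103 | Jaipur ; 7 | Jaipur

Each orders row matches the customers row where customer_id = customers.id.
Then keep rows with o.amount < 116.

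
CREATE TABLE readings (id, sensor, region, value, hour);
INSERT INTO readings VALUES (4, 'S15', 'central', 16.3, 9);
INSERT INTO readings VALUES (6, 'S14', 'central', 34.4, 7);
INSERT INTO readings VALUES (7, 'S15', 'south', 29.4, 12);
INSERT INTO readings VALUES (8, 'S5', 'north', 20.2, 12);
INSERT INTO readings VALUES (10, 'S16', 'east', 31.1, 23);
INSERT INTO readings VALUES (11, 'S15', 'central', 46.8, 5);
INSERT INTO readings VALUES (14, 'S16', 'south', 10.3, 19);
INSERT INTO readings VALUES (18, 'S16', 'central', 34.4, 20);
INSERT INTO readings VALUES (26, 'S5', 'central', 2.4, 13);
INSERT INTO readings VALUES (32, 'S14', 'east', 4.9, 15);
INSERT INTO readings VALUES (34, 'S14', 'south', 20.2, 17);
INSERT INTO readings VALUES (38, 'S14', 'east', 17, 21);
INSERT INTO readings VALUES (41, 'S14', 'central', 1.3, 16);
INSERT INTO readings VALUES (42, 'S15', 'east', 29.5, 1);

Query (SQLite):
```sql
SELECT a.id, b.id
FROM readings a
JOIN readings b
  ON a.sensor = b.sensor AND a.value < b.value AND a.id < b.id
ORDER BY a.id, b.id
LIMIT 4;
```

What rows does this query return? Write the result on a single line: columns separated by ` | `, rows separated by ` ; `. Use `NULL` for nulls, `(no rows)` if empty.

4 | 7 ; 4 | 11 ; 4 | 42 ; 7 | 11

Pairs (a,b) with same sensor, a.value < b.value, a.id < b.id.
sensor groups: S14:{6,32,34,38,41} S15:{4,7,11,42} S16:{10,14,18} S5:{8,26}
Ordered by (a.id, b.id); first 4.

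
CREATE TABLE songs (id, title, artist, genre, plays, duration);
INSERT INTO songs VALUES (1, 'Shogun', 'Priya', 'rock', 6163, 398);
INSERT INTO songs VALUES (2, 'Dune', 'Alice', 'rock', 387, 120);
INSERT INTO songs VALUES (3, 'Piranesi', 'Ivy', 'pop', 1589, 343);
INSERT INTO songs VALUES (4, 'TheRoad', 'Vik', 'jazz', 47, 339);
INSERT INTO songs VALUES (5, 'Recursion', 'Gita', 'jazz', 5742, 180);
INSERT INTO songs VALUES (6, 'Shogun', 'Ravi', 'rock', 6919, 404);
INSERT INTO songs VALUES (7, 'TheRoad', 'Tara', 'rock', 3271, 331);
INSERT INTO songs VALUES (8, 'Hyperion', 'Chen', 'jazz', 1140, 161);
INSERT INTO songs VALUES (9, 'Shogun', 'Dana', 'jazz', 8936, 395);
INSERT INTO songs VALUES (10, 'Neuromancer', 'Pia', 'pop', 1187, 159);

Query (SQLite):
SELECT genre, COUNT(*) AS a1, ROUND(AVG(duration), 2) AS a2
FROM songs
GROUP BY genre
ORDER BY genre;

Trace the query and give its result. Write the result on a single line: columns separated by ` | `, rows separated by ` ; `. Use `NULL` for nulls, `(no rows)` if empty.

jazz | 4 | 268.75 ; pop | 2 | 251 ; rock | 4 | 313.25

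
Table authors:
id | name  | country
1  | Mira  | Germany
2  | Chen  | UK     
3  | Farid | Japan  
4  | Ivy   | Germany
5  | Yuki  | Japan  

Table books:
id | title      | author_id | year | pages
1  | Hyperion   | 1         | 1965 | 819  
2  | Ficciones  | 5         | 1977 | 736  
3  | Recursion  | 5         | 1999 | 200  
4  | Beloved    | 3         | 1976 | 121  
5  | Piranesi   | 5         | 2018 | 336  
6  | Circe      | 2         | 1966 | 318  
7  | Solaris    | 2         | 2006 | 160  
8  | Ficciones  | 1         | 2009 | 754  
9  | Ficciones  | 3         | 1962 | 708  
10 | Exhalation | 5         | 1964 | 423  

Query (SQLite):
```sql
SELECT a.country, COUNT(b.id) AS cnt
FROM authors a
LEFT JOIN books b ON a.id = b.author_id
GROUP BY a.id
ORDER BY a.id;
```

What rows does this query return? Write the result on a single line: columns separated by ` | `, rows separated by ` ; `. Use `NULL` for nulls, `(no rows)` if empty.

LEFT JOIN keeps every authors row; unmatched ones get NULL for books columns.
Group by authors.id and compute COUNT(b.id). COUNT(col) of an all-NULL group is 0.
  1: ids {1, 8} → COUNT(b.id)=2
  2: ids {6, 7} → COUNT(b.id)=2
  3: ids {4, 9} → COUNT(b.id)=2
  4: ids {—} → COUNT(b.id)=0
  5: ids {2, 3, 5, 10} → COUNT(b.id)=4

Germany | 2 ; UK | 2 ; Japan | 2 ; Germany | 0 ; Japan | 4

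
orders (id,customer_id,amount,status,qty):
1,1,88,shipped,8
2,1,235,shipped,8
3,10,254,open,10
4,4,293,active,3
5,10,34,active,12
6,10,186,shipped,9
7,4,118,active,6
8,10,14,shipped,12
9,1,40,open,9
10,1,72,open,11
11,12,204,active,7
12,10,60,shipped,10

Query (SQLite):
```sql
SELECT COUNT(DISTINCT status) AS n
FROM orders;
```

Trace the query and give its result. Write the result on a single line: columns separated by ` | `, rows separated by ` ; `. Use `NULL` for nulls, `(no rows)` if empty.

3

Count distinct non-NULL status values.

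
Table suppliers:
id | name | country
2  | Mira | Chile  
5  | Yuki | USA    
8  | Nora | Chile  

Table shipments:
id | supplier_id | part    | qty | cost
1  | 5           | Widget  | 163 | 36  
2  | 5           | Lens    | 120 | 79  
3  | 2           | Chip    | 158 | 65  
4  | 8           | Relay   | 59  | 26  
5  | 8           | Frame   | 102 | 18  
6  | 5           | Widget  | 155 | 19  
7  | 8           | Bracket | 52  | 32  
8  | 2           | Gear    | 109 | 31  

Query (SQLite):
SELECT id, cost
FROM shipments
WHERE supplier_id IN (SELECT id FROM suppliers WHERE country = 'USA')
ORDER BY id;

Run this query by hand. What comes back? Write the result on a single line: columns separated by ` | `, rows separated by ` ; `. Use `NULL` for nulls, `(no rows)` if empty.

1 | 36 ; 2 | 79 ; 6 | 19

Inner query: suppliers.id where country = 'USA'.
Outer: keep shipments rows whose supplier_id is in that set.
Inner query → {5}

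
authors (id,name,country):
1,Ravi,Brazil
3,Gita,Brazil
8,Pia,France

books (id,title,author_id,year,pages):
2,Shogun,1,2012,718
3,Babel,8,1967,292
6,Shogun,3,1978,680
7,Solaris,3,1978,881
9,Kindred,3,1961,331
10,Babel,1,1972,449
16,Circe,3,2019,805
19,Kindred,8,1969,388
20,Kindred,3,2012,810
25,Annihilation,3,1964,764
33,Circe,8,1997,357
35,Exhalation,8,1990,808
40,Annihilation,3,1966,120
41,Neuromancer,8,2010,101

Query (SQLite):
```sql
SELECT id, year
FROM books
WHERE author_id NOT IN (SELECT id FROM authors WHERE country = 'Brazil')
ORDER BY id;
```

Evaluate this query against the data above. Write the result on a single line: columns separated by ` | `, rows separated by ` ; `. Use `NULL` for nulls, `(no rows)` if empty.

Inner query: authors.id where country = 'Brazil'.
Outer: keep books rows whose author_id is not in that set.
Inner query → {1, 3}

3 | 1967 ; 19 | 1969 ; 33 | 1997 ; 35 | 1990 ; 41 | 2010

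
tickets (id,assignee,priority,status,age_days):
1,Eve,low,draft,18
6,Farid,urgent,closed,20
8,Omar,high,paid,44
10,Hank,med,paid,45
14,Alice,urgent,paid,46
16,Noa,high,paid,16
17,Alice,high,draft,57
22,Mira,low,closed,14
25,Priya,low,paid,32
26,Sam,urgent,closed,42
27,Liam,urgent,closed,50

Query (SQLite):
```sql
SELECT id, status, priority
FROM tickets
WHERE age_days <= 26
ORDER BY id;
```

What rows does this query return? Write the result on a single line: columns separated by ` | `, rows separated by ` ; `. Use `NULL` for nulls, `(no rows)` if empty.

1 | draft | low ; 6 | closed | urgent ; 16 | paid | high ; 22 | closed | low

age_days <= 26: ids {1, 6, 16, 22}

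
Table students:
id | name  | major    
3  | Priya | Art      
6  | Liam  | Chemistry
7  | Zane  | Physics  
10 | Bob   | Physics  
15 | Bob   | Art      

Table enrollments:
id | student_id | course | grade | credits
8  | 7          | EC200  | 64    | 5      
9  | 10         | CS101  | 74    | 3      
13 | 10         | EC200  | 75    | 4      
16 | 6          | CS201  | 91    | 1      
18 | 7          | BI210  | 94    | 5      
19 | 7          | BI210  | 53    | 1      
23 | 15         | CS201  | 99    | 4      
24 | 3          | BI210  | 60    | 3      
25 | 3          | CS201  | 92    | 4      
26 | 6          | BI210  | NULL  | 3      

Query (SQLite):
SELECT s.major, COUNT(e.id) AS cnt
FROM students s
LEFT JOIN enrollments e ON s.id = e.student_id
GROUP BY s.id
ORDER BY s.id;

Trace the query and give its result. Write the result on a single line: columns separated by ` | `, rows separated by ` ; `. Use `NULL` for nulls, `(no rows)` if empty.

Art | 2 ; Chemistry | 2 ; Physics | 3 ; Physics | 2 ; Art | 1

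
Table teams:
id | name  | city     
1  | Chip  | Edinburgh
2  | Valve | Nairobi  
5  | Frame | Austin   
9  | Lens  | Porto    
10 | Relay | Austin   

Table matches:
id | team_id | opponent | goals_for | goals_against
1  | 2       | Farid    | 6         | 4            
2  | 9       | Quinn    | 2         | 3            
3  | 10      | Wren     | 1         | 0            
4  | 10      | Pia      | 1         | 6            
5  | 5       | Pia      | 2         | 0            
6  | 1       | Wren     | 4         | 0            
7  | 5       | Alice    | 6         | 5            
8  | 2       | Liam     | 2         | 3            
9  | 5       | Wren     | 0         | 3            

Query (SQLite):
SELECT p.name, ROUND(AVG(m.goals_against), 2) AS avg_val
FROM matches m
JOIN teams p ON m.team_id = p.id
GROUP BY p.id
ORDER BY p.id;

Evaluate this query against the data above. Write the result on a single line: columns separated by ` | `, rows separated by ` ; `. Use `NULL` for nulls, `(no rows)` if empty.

Chip | 0 ; Valve | 3.5 ; Frame | 2.67 ; Lens | 3 ; Relay | 3

Join each matches row to its teams via team_id.
Group joined rows by teams.id; compute ROUND(AVG(m.goals_against), 2) per group.
  1: ids {6} → ROUND(AVG(m.goals_against), 2)=0
  2: ids {1, 8} → ROUND(AVG(m.goals_against), 2)=3.5
  5: ids {5, 7, 9} → ROUND(AVG(m.goals_against), 2)=2.67
  9: ids {2} → ROUND(AVG(m.goals_against), 2)=3
  10: ids {3, 4} → ROUND(AVG(m.goals_against), 2)=3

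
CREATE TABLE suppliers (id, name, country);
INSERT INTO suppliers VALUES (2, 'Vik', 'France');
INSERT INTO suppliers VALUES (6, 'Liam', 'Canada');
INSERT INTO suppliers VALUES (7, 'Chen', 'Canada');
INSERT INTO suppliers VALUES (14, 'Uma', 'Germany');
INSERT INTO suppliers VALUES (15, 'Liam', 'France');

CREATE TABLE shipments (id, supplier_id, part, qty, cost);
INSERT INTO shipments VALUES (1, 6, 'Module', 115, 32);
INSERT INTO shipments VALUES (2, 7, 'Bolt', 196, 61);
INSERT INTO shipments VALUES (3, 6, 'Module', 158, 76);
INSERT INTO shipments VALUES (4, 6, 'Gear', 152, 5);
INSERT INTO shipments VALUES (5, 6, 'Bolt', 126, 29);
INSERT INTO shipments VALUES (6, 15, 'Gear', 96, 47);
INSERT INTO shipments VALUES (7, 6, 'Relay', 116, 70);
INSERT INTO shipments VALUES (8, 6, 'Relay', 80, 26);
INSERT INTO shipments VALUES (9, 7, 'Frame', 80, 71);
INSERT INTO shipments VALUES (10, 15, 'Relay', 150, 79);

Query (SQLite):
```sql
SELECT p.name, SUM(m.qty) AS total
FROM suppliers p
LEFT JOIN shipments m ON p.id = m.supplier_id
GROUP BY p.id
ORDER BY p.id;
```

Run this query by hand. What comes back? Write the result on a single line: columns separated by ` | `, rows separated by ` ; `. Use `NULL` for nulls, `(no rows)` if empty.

LEFT JOIN keeps every suppliers row; unmatched ones get NULL for shipments columns.
Group by suppliers.id and compute SUM(m.qty). SUM over an all-NULL group is NULL.
  2: ids {—} → SUM(m.qty)=NULL
  6: ids {1, 3, 4, 5, 7, 8} → SUM(m.qty)=747
  7: ids {2, 9} → SUM(m.qty)=276
  14: ids {—} → SUM(m.qty)=NULL
  15: ids {6, 10} → SUM(m.qty)=246

Vik | NULL ; Liam | 747 ; Chen | 276 ; Uma | NULL ; Liam | 246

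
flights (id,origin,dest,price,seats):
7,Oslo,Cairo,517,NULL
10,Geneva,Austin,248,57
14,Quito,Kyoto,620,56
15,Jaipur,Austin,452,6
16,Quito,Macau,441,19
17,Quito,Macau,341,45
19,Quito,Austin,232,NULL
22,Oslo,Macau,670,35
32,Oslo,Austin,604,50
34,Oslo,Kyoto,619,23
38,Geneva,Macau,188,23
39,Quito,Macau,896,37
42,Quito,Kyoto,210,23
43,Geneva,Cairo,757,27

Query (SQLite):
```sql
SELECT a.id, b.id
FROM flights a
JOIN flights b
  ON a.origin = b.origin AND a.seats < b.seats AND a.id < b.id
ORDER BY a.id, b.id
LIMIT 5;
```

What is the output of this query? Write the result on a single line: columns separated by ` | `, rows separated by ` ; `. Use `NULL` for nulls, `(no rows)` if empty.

Pairs (a,b) with same origin, a.seats < b.seats, a.id < b.id.
origin groups: Geneva:{10,38,43} Jaipur:{15} Oslo:{7,22,32,34} Quito:{14,16,17,19,39,42}
Ordered by (a.id, b.id); first 5.

16 | 17 ; 16 | 39 ; 16 | 42 ; 22 | 32 ; 38 | 43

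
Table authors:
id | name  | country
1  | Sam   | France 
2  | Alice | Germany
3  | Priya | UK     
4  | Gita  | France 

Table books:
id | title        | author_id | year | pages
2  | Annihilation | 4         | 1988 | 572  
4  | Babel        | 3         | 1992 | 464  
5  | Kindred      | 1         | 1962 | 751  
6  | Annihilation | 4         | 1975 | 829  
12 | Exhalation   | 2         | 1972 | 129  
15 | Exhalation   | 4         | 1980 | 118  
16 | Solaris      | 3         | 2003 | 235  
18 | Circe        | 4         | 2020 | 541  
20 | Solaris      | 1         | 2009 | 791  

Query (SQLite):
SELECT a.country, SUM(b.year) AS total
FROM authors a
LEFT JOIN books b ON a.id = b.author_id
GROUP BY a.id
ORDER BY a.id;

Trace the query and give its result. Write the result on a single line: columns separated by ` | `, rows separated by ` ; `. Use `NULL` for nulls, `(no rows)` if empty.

France | 3971 ; Germany | 1972 ; UK | 3995 ; France | 7963

LEFT JOIN keeps every authors row; unmatched ones get NULL for books columns.
Group by authors.id and compute SUM(b.year). SUM over an all-NULL group is NULL.
  1: ids {5, 20} → SUM(b.year)=3971
  2: ids {12} → SUM(b.year)=1972
  3: ids {4, 16} → SUM(b.year)=3995
  4: ids {2, 6, 15, 18} → SUM(b.year)=7963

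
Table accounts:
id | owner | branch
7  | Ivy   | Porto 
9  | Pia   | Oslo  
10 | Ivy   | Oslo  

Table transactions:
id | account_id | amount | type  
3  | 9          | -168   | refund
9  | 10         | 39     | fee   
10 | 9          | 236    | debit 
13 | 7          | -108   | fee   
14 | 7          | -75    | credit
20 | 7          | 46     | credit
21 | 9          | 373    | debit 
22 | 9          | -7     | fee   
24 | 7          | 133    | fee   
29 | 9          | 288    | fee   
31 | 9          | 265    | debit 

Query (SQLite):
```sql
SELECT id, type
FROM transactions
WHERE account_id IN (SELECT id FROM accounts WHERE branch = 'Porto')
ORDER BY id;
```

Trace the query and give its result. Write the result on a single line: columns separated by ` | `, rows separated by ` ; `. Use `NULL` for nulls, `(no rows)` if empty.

13 | fee ; 14 | credit ; 20 | credit ; 24 | fee

Inner query: accounts.id where branch = 'Porto'.
Outer: keep transactions rows whose account_id is in that set.
Inner query → {7}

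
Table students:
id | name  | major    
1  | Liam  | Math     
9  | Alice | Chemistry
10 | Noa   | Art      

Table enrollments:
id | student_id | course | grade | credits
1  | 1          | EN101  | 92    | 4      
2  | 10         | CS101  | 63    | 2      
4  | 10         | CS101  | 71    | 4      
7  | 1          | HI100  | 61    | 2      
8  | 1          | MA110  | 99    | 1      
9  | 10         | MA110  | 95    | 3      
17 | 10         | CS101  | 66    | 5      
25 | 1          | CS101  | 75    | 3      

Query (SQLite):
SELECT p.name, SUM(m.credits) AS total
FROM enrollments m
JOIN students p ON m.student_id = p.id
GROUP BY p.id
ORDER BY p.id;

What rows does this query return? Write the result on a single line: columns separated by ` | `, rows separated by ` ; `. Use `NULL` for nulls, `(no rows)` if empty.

Join each enrollments row to its students via student_id.
Group joined rows by students.id; compute SUM(m.credits) per group.
  1: ids {1, 7, 8, 25} → SUM(m.credits)=10
  10: ids {2, 4, 9, 17} → SUM(m.credits)=14

Liam | 10 ; Noa | 14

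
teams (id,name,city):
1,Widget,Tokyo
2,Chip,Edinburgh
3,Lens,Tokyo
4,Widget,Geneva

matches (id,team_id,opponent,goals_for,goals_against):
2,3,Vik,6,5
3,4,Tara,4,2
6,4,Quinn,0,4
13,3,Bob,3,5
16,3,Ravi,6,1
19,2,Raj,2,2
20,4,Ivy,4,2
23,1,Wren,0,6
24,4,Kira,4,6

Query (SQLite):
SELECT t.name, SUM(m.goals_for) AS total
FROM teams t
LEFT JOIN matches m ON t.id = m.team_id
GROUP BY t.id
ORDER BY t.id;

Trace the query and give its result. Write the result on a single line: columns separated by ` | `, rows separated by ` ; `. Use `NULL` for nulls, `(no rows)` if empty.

LEFT JOIN keeps every teams row; unmatched ones get NULL for matches columns.
Group by teams.id and compute SUM(m.goals_for). SUM over an all-NULL group is NULL.
  1: ids {23} → SUM(m.goals_for)=0
  2: ids {19} → SUM(m.goals_for)=2
  3: ids {2, 13, 16} → SUM(m.goals_for)=15
  4: ids {3, 6, 20, 24} → SUM(m.goals_for)=12

Widget | 0 ; Chip | 2 ; Lens | 15 ; Widget | 12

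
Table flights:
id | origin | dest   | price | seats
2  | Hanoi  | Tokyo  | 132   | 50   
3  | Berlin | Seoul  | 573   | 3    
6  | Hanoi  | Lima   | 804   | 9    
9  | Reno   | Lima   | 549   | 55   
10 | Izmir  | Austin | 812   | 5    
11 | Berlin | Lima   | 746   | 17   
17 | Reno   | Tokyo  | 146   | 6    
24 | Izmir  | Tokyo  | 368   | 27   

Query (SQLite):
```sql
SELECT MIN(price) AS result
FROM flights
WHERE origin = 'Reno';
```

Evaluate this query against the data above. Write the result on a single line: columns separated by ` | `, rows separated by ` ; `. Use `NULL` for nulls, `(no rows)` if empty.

146

Rows where origin='Reno' → price values: [549, 146].
MIN of non-NULL values = 146.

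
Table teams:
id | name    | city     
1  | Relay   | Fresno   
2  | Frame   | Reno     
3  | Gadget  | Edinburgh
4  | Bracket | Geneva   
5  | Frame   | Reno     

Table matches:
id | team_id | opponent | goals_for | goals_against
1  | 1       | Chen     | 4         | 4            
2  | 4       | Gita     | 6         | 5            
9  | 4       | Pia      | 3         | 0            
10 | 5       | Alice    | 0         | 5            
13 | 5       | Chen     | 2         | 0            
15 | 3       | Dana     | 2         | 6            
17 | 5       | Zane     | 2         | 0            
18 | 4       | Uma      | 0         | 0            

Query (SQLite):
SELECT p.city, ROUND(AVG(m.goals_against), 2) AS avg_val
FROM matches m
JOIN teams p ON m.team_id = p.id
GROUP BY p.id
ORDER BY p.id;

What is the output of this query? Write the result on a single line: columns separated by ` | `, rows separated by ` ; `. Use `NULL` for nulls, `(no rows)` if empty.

Join each matches row to its teams via team_id.
Group joined rows by teams.id; compute ROUND(AVG(m.goals_against), 2) per group.
  1: ids {1} → ROUND(AVG(m.goals_against), 2)=4
  3: ids {15} → ROUND(AVG(m.goals_against), 2)=6
  4: ids {2, 9, 18} → ROUND(AVG(m.goals_against), 2)=1.67
  5: ids {10, 13, 17} → ROUND(AVG(m.goals_against), 2)=1.67

Fresno | 4 ; Edinburgh | 6 ; Geneva | 1.67 ; Reno | 1.67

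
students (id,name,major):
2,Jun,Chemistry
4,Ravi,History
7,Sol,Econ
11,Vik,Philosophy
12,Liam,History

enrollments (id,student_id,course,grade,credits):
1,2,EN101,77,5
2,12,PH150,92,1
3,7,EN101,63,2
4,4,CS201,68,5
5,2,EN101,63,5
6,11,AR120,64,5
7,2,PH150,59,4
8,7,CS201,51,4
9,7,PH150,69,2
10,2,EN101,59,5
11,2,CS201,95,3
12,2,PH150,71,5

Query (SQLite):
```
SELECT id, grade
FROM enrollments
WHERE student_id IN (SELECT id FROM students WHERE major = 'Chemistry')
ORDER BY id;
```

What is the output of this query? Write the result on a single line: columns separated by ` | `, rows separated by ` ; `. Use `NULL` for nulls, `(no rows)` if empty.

1 | 77 ; 5 | 63 ; 7 | 59 ; 10 | 59 ; 11 | 95 ; 12 | 71

Inner query: students.id where major = 'Chemistry'.
Outer: keep enrollments rows whose student_id is in that set.
Inner query → {2}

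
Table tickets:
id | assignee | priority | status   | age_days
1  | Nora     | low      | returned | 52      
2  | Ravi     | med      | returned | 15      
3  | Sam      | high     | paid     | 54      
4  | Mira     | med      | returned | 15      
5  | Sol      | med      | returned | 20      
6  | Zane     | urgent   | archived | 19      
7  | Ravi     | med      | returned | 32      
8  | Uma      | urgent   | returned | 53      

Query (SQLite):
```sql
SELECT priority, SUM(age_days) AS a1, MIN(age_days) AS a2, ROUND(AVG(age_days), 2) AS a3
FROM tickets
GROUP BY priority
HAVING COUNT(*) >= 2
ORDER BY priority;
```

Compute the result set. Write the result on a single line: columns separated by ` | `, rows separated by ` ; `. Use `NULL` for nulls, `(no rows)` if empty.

med | 82 | 15 | 20.5 ; urgent | 72 | 19 | 36

Group tickets by priority.
Per group compute: SUM(age_days), MIN(age_days), ROUND(AVG(age_days), 2).
HAVING: drop groups with fewer than 2 rows.
  high: ids {3} → SUM(age_days)=54, MIN(age_days)=54, ROUND(AVG(age_days), 2)=54
  low: ids {1} → SUM(age_days)=52, MIN(age_days)=52, ROUND(AVG(age_days), 2)=52
  med: ids {2, 4, 5, 7} → SUM(age_days)=82, MIN(age_days)=15, ROUND(AVG(age_days), 2)=20.5
  urgent: ids {6, 8} → SUM(age_days)=72, MIN(age_days)=19, ROUND(AVG(age_days), 2)=36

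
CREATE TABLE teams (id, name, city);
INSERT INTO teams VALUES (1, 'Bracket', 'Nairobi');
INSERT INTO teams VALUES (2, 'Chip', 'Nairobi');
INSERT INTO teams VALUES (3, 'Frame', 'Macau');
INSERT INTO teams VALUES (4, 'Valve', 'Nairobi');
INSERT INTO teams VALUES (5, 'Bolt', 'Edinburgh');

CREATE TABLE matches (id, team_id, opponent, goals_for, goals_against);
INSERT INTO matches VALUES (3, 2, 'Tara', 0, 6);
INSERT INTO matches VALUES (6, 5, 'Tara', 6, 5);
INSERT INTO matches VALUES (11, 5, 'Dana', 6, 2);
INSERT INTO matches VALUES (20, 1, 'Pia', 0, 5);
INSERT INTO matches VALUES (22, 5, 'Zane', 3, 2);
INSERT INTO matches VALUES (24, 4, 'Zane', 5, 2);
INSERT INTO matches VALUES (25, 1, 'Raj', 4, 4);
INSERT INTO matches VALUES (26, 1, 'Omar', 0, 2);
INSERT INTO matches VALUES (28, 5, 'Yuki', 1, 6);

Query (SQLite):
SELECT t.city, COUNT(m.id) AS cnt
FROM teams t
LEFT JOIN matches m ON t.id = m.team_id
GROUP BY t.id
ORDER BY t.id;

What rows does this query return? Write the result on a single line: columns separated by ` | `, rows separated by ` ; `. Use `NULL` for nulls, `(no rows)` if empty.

LEFT JOIN keeps every teams row; unmatched ones get NULL for matches columns.
Group by teams.id and compute COUNT(m.id). COUNT(col) of an all-NULL group is 0.
  1: ids {20, 25, 26} → COUNT(m.id)=3
  2: ids {3} → COUNT(m.id)=1
  3: ids {—} → COUNT(m.id)=0
  4: ids {24} → COUNT(m.id)=1
  5: ids {6, 11, 22, 28} → COUNT(m.id)=4

Nairobi | 3 ; Nairobi | 1 ; Macau | 0 ; Nairobi | 1 ; Edinburgh | 4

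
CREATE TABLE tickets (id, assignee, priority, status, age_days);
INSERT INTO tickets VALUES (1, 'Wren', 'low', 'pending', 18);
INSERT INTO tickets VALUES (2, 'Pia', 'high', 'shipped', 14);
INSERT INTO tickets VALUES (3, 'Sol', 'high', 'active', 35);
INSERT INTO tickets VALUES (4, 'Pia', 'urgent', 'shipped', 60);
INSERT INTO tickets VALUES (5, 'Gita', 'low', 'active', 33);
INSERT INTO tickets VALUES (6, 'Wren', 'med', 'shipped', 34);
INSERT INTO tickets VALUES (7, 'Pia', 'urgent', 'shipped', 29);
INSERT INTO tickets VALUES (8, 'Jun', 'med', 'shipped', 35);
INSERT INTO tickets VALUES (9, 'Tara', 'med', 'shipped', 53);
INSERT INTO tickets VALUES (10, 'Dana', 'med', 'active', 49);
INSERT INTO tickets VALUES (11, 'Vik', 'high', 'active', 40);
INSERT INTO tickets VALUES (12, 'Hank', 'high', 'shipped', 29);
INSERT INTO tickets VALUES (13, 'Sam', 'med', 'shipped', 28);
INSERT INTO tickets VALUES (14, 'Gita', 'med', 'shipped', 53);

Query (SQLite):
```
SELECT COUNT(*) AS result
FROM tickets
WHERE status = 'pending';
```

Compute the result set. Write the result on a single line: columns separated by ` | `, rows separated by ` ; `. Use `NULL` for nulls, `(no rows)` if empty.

1

Rows where status='pending' → age_days values: [18].
COUNT(*) counts rows → 1.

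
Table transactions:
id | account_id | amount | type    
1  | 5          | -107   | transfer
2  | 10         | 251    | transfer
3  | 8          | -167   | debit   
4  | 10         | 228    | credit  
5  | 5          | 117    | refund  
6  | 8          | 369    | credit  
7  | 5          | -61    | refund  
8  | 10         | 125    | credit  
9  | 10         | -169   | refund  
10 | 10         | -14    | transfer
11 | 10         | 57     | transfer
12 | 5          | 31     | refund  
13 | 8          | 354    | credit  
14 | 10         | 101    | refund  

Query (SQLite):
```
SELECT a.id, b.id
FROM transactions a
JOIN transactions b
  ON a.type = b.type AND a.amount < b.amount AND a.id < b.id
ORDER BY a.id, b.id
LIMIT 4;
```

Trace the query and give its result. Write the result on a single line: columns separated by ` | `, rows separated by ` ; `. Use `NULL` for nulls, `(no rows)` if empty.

Pairs (a,b) with same type, a.amount < b.amount, a.id < b.id.
type groups: credit:{4,6,8,13} debit:{3} refund:{5,7,9,12,14} transfer:{1,2,10,11}
Ordered by (a.id, b.id); first 4.

1 | 2 ; 1 | 10 ; 1 | 11 ; 4 | 6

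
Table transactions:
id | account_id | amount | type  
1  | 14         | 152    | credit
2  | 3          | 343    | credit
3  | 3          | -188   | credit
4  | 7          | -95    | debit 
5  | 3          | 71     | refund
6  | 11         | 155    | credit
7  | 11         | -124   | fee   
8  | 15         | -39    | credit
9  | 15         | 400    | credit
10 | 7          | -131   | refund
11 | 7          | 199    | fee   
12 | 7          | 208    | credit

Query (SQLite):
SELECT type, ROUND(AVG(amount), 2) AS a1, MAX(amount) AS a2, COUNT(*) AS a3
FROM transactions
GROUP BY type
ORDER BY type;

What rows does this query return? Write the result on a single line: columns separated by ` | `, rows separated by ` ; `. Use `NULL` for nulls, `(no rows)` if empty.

credit | 147.29 | 400 | 7 ; debit | -95 | -95 | 1 ; fee | 37.5 | 199 | 2 ; refund | -30 | 71 | 2

Group transactions by type.
Per group compute: ROUND(AVG(amount), 2), MAX(amount), COUNT(*).
  credit: ids {1, 2, 3, 6, 8, 9, 12} → ROUND(AVG(amount), 2)=147.29, MAX(amount)=400, COUNT(*)=7
  debit: ids {4} → ROUND(AVG(amount), 2)=-95, MAX(amount)=-95, COUNT(*)=1
  fee: ids {7, 11} → ROUND(AVG(amount), 2)=37.5, MAX(amount)=199, COUNT(*)=2
  refund: ids {5, 10} → ROUND(AVG(amount), 2)=-30, MAX(amount)=71, COUNT(*)=2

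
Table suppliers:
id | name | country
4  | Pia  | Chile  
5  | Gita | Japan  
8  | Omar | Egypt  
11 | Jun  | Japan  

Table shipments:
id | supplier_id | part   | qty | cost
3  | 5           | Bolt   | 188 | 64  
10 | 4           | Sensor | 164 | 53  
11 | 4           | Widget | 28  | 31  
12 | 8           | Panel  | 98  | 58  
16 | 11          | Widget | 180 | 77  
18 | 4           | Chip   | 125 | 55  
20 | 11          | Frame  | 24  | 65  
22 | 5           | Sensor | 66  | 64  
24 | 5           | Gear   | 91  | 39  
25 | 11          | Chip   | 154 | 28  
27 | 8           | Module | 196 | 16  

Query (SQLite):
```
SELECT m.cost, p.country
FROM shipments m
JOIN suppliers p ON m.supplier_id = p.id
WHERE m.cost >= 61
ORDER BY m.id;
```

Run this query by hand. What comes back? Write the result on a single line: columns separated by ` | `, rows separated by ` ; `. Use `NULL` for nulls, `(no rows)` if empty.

Each shipments row matches the suppliers row where supplier_id = suppliers.id.
Then keep rows with m.cost >= 61.

64 | Japan ; 77 | Japan ; 65 | Japan ; 64 | Japan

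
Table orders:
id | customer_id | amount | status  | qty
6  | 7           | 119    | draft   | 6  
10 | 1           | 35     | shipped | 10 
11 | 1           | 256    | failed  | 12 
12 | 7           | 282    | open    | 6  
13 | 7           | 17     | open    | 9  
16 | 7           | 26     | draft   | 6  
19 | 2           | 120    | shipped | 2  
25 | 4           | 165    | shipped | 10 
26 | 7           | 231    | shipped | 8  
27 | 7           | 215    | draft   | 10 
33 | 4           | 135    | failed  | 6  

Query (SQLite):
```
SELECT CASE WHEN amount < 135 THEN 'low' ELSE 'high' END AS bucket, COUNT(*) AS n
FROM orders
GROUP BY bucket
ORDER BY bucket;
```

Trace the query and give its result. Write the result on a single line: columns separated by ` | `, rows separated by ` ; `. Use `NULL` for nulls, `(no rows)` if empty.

Bucket rows by amount < 135 → 'low' else 'high'; count each bucket.

high | 6 ; low | 5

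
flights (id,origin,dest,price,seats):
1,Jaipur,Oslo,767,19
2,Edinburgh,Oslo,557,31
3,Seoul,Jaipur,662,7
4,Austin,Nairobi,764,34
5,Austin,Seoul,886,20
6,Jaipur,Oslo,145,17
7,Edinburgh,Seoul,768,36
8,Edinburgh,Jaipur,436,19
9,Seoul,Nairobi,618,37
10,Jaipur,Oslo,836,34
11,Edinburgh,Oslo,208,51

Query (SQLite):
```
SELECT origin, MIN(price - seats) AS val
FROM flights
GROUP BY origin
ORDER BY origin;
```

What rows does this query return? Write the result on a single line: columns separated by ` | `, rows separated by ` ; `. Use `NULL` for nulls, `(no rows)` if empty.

Austin | 730 ; Edinburgh | 157 ; Jaipur | 128 ; Seoul | 581

For each row compute price - seats.
Group by origin; take MIN of the expression per group.
  Austin: ids {4, 5} → MIN(price - seats)=730
  Edinburgh: ids {2, 7, 8, 11} → MIN(price - seats)=157
  Jaipur: ids {1, 6, 10} → MIN(price - seats)=128
  Seoul: ids {3, 9} → MIN(price - seats)=581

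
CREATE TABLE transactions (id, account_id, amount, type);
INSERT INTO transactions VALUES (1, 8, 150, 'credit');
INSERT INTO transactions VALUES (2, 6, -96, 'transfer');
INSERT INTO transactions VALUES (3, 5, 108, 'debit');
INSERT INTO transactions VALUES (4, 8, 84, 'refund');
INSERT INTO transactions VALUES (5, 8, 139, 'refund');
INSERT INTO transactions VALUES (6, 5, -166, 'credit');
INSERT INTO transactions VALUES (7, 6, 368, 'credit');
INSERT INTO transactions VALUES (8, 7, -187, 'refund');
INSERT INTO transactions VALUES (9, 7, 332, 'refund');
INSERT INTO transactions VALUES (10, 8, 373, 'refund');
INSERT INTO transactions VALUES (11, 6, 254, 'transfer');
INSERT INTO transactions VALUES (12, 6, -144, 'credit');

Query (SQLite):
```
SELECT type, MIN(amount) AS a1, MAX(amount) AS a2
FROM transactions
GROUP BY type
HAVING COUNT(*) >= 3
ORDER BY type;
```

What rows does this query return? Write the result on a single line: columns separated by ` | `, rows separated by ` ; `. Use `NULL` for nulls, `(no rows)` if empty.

Group transactions by type.
Per group compute: MIN(amount), MAX(amount).
HAVING: drop groups with fewer than 3 rows.
  credit: ids {1, 6, 7, 12} → MIN(amount)=-166, MAX(amount)=368
  debit: ids {3} → MIN(amount)=108, MAX(amount)=108
  refund: ids {4, 5, 8, 9, 10} → MIN(amount)=-187, MAX(amount)=373
  transfer: ids {2, 11} → MIN(amount)=-96, MAX(amount)=254

credit | -166 | 368 ; refund | -187 | 373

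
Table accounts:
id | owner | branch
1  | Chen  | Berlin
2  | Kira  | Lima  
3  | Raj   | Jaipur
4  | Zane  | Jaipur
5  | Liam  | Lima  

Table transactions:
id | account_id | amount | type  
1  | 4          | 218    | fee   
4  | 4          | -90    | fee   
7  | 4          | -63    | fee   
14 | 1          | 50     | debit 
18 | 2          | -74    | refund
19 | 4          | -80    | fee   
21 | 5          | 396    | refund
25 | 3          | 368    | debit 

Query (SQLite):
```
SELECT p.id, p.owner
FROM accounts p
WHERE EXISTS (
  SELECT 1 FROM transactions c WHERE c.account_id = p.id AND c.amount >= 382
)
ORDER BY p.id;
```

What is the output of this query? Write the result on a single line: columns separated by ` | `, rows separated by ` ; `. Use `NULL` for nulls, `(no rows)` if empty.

For each accounts row, check whether any transactions with matching account_id has amount >= 382.
Keep rows where that is true.

5 | Liam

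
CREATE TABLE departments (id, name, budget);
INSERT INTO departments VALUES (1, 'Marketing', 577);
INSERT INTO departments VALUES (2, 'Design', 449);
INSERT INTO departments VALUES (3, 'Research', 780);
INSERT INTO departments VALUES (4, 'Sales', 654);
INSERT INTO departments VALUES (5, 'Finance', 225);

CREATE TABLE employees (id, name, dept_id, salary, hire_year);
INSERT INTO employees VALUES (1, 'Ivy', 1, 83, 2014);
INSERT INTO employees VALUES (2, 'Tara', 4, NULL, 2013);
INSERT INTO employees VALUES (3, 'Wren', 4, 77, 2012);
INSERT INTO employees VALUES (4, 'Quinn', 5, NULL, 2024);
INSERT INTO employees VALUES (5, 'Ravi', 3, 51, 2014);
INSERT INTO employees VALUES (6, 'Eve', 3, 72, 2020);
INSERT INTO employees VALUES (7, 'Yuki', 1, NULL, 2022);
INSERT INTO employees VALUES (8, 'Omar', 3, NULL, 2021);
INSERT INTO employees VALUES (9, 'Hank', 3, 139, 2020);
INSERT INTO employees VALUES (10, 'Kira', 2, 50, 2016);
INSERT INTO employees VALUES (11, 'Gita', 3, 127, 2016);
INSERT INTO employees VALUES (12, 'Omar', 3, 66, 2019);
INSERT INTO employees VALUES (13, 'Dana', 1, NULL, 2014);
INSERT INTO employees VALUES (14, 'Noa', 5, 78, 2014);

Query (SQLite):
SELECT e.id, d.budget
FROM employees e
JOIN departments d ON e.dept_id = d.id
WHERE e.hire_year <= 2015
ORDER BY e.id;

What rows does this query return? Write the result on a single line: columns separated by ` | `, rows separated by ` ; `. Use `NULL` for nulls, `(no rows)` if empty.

Each employees row matches the departments row where dept_id = departments.id.
Then keep rows with e.hire_year <= 2015.

1 | 577 ; 2 | 654 ; 3 | 654 ; 5 | 780 ; 13 | 577 ; 14 | 225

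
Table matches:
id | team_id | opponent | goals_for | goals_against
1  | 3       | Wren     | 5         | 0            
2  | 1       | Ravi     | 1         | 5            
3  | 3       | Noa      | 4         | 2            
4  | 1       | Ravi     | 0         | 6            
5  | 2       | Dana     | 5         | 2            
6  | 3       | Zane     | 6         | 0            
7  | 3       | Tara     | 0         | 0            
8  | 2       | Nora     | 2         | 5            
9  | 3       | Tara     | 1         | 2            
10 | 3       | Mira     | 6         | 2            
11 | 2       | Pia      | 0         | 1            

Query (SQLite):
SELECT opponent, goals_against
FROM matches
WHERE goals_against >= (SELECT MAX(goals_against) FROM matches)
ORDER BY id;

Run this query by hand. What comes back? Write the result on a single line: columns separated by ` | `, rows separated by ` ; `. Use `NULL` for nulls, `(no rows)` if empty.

Ravi | 6

Scalar subquery: MAX(goals_against) over all matches rows = 6.
Keep rows where goals_against >= that value.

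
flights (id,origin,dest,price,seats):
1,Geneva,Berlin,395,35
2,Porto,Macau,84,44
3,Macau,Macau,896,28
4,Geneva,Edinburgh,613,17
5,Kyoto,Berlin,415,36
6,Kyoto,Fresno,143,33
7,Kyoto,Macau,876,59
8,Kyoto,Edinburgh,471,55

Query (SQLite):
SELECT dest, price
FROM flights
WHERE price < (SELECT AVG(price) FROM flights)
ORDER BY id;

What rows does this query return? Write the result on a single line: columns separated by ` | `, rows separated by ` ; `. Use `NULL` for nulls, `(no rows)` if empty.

Scalar subquery: AVG(price) over all flights rows = 486.625.
Keep rows where price < that value.

Berlin | 395 ; Macau | 84 ; Berlin | 415 ; Fresno | 143 ; Edinburgh | 471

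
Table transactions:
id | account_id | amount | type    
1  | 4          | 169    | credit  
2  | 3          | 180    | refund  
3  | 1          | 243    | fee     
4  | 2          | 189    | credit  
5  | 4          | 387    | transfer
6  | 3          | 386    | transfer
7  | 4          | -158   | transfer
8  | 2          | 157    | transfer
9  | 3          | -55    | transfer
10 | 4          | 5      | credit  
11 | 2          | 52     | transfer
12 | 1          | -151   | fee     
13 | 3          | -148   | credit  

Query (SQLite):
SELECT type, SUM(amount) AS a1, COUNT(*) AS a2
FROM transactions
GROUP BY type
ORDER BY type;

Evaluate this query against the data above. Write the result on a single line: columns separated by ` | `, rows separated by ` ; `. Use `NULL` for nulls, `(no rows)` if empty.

credit | 215 | 4 ; fee | 92 | 2 ; refund | 180 | 1 ; transfer | 769 | 6

Group transactions by type.
Per group compute: SUM(amount), COUNT(*).
  credit: ids {1, 4, 10, 13} → SUM(amount)=215, COUNT(*)=4
  fee: ids {3, 12} → SUM(amount)=92, COUNT(*)=2
  refund: ids {2} → SUM(amount)=180, COUNT(*)=1
  transfer: ids {5, 6, 7, 8, 9, 11} → SUM(amount)=769, COUNT(*)=6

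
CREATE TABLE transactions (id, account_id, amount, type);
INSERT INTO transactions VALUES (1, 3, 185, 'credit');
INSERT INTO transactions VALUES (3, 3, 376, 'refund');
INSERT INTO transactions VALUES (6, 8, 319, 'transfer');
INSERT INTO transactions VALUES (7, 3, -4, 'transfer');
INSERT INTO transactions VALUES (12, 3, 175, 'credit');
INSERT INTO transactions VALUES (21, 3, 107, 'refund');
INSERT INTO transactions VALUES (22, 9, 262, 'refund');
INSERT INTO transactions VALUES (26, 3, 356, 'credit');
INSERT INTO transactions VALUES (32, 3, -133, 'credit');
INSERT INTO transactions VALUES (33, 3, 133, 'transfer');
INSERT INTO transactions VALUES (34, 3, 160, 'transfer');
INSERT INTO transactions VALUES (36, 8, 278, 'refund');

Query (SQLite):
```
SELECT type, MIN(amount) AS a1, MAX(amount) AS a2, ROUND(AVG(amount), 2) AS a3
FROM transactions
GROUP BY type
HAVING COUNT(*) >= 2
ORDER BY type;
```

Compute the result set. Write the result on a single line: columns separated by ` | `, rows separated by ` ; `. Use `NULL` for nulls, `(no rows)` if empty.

credit | -133 | 356 | 145.75 ; refund | 107 | 376 | 255.75 ; transfer | -4 | 319 | 152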